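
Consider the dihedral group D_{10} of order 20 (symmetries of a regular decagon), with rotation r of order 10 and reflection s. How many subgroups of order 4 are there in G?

5

|G| = 20 and 4 | 20, so subgroups of order 4 are possible by Lagrange.
The subgroups of order 4 are: {e, r^5, r^2s, r^7s}; {e, r^5, r^3s, r^8s}; {e, r^5, r^4s, r^9s}; {e, r^5, s, r^5s}; … (5 in all).
So G has 5 subgroups of order 4.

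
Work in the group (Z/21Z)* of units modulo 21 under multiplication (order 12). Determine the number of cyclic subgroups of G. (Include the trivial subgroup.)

Group the elements of G by the cyclic subgroup they generate; each cyclic subgroup of order d accounts for φ(d) elements.
Cyclic subgroups by order — order 1: 1; order 2: 3; order 3: 1; order 6: 3.
Total: 8.

8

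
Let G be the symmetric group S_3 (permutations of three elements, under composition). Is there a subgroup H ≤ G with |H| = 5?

No

5 does not divide |G| = 6, so by Lagrange no subgroup of order 5 exists.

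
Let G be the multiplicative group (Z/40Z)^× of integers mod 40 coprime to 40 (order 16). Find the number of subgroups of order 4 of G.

11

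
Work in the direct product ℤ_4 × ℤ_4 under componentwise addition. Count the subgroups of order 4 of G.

|G| = 16 and 4 | 16, so subgroups of order 4 are possible by Lagrange.
The subgroups of order 4 are: {(0,0), (0,1), (0,2), (0,3)}; {(0,0), (0,2), (2,0), (2,2)}; {(0,0), (0,2), (2,1), (2,3)}; {(0,0), (1,0), (2,0), (3,0)}; … (7 in all).
So G has 7 subgroups of order 4.

7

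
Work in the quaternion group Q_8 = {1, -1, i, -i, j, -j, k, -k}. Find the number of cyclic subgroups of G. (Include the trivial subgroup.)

5

Each element a generates a cyclic subgroup ⟨a⟩; distinct elements may generate the same one (a cyclic group of order d has φ(d) generators).
Cyclic subgroups by order — order 1: 1; order 2: 1; order 4: 3.
Total: 5.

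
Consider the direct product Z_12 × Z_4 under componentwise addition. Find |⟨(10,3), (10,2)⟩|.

|⟨(10,3)⟩| = 12 and |⟨(10,2)⟩| = 6, so |H| is a multiple of lcm(12, 6) = 12 and divides |G| = 48.
Closing under the operation: H = {(0,0), (0,1), (0,2), (0,3), (2,0), (2,1), (2,2), (2,3), (4,0), (4,1), (4,2), (4,3), (6,0), (6,1), (6,2), (6,3), (8,0), (8,1), (8,2), (8,3), (10,0), (10,1), (10,2), (10,3)}, so |H| = 24.

24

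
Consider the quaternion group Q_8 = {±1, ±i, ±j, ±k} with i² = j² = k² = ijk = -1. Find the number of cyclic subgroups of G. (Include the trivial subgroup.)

5

Each element a generates a cyclic subgroup ⟨a⟩; distinct elements may generate the same one (a cyclic group of order d has φ(d) generators).
Cyclic subgroups by order — order 1: 1; order 2: 1; order 4: 3.
Total: 5.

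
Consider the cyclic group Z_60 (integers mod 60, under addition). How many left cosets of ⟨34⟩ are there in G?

2

|⟨34⟩| = 30 and |G| = 60.
By Lagrange, [G : H] = |G|/|H| = 60/30 = 2.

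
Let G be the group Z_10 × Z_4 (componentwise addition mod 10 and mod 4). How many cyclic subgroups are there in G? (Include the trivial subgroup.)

12

Group the elements of G by the cyclic subgroup they generate; each cyclic subgroup of order d accounts for φ(d) elements.
Cyclic subgroups by order — order 1: 1; order 2: 3; order 4: 2; order 5: 1; order 10: 3; order 20: 2.
Total: 12.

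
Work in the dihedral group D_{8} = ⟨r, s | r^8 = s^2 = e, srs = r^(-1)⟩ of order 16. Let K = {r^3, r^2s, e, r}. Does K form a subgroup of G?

No

r ∈ K but its inverse r^7 ∉ K, so K is not a subgroup.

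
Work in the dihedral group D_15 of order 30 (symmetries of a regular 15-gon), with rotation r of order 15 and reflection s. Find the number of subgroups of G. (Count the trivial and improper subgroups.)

28

|G| = 30, so by Lagrange every subgroup order divides 30. Divisors: 1, 2, 3, 5, 6, 10, 15, 30.
Subgroups by order — order 1: 1; order 2: 15; order 3: 1; order 5: 1; order 6: 5; order 10: 3; order 15: 1; order 30: 1.
Total: 1 + 15 + 1 + 1 + 5 + 3 + 1 + 1 = 28.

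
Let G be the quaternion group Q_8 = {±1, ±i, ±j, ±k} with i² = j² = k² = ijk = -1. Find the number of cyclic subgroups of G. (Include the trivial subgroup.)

5

Each element a generates a cyclic subgroup ⟨a⟩; distinct elements may generate the same one (a cyclic group of order d has φ(d) generators).
Cyclic subgroups by order — order 1: 1; order 2: 1; order 4: 3.
Total: 5.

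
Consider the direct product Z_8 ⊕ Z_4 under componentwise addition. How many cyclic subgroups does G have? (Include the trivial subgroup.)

A cyclic subgroup of order d is generated by each of its φ(d) elements of order d, so the cyclic subgroups of order d number (#elements of order d)/φ(d).
Cyclic subgroups by order — order 1: 1; order 2: 3; order 4: 6; order 8: 4.
Total: 14.

14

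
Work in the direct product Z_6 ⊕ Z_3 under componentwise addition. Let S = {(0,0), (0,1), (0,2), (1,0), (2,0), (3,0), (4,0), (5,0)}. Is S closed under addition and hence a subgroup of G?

No

|S| = 8 does not divide |G| = 18, so by Lagrange S is not a subgroup.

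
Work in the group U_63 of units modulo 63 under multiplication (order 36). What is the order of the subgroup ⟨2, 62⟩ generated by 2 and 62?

|⟨2⟩| = 6 and |⟨62⟩| = 2, so |H| is a multiple of lcm(6, 2) = 6 and divides |G| = 36.
Closing under the operation: H = {1, 2, 4, 8, 16, 31, 32, 47, 55, 59, 61, 62}, so |H| = 12.

12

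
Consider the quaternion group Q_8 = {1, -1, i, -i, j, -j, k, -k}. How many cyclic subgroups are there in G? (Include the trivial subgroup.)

5

A cyclic subgroup of order d is generated by each of its φ(d) elements of order d, so the cyclic subgroups of order d number (#elements of order d)/φ(d).
Cyclic subgroups by order — order 1: 1; order 2: 1; order 4: 3.
Total: 5.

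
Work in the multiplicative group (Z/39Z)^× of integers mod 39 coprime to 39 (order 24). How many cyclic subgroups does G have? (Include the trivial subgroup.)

12

A cyclic subgroup of order d is generated by each of its φ(d) elements of order d, so the cyclic subgroups of order d number (#elements of order d)/φ(d).
Cyclic subgroups by order — order 1: 1; order 2: 3; order 3: 1; order 4: 2; order 6: 3; order 12: 2.
Total: 12.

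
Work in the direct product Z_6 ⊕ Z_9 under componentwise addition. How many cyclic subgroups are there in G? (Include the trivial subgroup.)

16

Each element a generates a cyclic subgroup ⟨a⟩; distinct elements may generate the same one (a cyclic group of order d has φ(d) generators).
Cyclic subgroups by order — order 1: 1; order 2: 1; order 3: 4; order 6: 4; order 9: 3; order 18: 3.
Total: 16.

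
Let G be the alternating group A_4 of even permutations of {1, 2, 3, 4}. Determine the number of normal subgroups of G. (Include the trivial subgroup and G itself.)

G has 10 subgroups. Checking conjugation-invariance by order — order 1: 1/1 normal; order 2: 0/3 normal; order 3: 0/4 normal; order 4: 1/1 normal; order 12: 1/1 normal.
Total normal subgroups: 3.

3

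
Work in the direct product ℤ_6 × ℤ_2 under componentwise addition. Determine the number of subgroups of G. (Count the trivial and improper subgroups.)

|G| = 12, so by Lagrange every subgroup order divides 12. Divisors: 1, 2, 3, 4, 6, 12.
Subgroups by order — order 1: 1; order 2: 3; order 3: 1; order 4: 1; order 6: 3; order 12: 1.
Total: 1 + 3 + 1 + 1 + 3 + 1 = 10.

10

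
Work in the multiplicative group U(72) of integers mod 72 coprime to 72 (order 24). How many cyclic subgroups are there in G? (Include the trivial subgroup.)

Group the elements of G by the cyclic subgroup they generate; each cyclic subgroup of order d accounts for φ(d) elements.
Cyclic subgroups by order — order 1: 1; order 2: 7; order 3: 1; order 6: 7.
Total: 16.

16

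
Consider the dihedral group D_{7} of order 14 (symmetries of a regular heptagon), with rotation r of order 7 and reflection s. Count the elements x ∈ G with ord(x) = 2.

7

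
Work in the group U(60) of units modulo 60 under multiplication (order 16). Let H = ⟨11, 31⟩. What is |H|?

|⟨11⟩| = 2 and |⟨31⟩| = 2, so |H| is a multiple of lcm(2, 2) = 2 and divides |G| = 16.
Closing under the operation: H = {1, 11, 31, 41}, so |H| = 4.

4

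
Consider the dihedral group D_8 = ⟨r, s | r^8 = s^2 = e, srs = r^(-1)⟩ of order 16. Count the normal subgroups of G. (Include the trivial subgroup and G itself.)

7

G has 19 subgroups. Checking conjugation-invariance by order — order 1: 1/1 normal; order 2: 1/9 normal; order 4: 1/5 normal; order 8: 3/3 normal; order 16: 1/1 normal.
Total normal subgroups: 7.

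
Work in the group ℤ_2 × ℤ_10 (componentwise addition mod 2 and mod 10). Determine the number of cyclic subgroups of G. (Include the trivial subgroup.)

Group the elements of G by the cyclic subgroup they generate; each cyclic subgroup of order d accounts for φ(d) elements.
Cyclic subgroups by order — order 1: 1; order 2: 3; order 5: 1; order 10: 3.
Total: 8.

8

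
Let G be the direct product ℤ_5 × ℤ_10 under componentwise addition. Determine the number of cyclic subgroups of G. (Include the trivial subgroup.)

Each element a generates a cyclic subgroup ⟨a⟩; distinct elements may generate the same one (a cyclic group of order d has φ(d) generators).
Cyclic subgroups by order — order 1: 1; order 2: 1; order 5: 6; order 10: 6.
Total: 14.

14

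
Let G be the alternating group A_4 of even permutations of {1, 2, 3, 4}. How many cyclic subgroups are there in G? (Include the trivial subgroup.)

Each element a generates a cyclic subgroup ⟨a⟩; distinct elements may generate the same one (a cyclic group of order d has φ(d) generators).
Cyclic subgroups by order — order 1: 1; order 2: 3; order 3: 4.
Total: 8.

8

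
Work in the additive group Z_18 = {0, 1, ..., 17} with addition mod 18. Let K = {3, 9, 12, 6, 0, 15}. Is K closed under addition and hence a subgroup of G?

Yes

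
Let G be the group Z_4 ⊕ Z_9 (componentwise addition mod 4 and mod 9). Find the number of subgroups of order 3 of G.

|G| = 36 and 3 | 36, so subgroups of order 3 are possible by Lagrange.
The subgroups of order 3 are: {(0,0), (0,3), (0,6)}.
So G has 1 subgroup of order 3.

1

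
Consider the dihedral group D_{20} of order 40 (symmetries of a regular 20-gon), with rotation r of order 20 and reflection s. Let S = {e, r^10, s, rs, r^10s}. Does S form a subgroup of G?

No

Closure fails: s · rs = r^19 ∉ S. So S is not a subgroup.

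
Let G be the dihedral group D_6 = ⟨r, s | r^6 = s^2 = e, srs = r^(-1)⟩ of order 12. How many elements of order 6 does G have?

The elements of order 6 are: r, r^5.
That's 2.

2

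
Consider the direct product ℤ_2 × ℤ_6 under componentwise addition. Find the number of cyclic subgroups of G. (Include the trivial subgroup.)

8

Each element a generates a cyclic subgroup ⟨a⟩; distinct elements may generate the same one (a cyclic group of order d has φ(d) generators).
Cyclic subgroups by order — order 1: 1; order 2: 3; order 3: 1; order 6: 3.
Total: 8.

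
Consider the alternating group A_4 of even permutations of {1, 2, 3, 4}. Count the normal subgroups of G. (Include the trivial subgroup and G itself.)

G has 10 subgroups. Checking conjugation-invariance by order — order 1: 1/1 normal; order 2: 0/3 normal; order 3: 0/4 normal; order 4: 1/1 normal; order 12: 1/1 normal.
Total normal subgroups: 3.

3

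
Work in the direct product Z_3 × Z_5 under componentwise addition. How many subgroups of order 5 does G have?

1

|G| = 15 and 5 | 15, so subgroups of order 5 are possible by Lagrange.
The subgroups of order 5 are: {(0,0), (0,1), (0,2), (0,3), (0,4)}.
So G has 1 subgroup of order 5.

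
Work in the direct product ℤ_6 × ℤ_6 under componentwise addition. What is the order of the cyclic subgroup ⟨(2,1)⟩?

6

The order of (2,1) in Z_6 × Z_6 is lcm(ord(2) in Z_6, ord(1) in Z_6).
ord(2) = 3 and ord(1) = 6, so |⟨(2,1)⟩| = lcm(3, 6) = 6.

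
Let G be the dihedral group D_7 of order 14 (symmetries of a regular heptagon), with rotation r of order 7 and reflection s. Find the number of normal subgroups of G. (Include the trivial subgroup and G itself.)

G has 10 subgroups. Checking conjugation-invariance by order — order 1: 1/1 normal; order 2: 0/7 normal; order 7: 1/1 normal; order 14: 1/1 normal.
Total normal subgroups: 3.

3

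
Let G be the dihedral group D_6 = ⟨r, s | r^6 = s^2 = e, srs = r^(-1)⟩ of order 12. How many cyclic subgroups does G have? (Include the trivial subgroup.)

10

A cyclic subgroup of order d is generated by each of its φ(d) elements of order d, so the cyclic subgroups of order d number (#elements of order d)/φ(d).
Cyclic subgroups by order — order 1: 1; order 2: 7; order 3: 1; order 6: 1.
Total: 10.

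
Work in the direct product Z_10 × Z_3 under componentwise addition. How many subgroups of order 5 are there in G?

|G| = 30 and 5 | 30, so subgroups of order 5 are possible by Lagrange.
The subgroups of order 5 are: {(0,0), (2,0), (4,0), (6,0), (8,0)}.
So G has 1 subgroup of order 5.

1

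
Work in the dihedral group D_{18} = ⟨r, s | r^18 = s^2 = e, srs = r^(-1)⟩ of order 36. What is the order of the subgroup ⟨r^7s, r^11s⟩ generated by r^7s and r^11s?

18

|⟨r^7s⟩| = 2 and |⟨r^11s⟩| = 2, so |H| is a multiple of lcm(2, 2) = 2 and divides |G| = 36.
Closing under the operation: H = {e, r^2, r^4, r^6, r^8, r^10, r^12, r^14, r^16, rs, r^3s, r^5s, r^7s, r^9s, r^11s, r^13s, r^15s, r^17s}, so |H| = 18.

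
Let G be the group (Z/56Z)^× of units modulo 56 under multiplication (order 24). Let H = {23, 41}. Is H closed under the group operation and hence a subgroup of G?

The identity 1 ∉ H, so H is not a subgroup.

No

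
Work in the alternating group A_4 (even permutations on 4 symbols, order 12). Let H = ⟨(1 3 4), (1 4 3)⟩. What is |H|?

3

|⟨(1 3 4)⟩| = 3 and |⟨(1 4 3)⟩| = 3, so |H| is a multiple of lcm(3, 3) = 3 and divides |G| = 12.
Closing under the operation: H = {e, (1 3 4), (1 4 3)}, so |H| = 3.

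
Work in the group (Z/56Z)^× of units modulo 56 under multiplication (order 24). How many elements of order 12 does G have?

0

No element of G has order 12 (even though 12 | 24).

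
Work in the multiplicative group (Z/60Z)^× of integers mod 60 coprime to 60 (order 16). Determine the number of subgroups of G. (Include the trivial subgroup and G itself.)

27

|G| = 16, so by Lagrange every subgroup order divides 16. Divisors: 1, 2, 4, 8, 16.
Subgroups by order — order 1: 1; order 2: 7; order 4: 11; order 8: 7; order 16: 1.
Total: 1 + 7 + 11 + 7 + 1 = 27.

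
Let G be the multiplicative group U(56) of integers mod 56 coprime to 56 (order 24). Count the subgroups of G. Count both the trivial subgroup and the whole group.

32

|G| = 24, so by Lagrange every subgroup order divides 24. Divisors: 1, 2, 3, 4, 6, 8, 12, 24.
Subgroups by order — order 1: 1; order 2: 7; order 3: 1; order 4: 7; order 6: 7; order 8: 1; order 12: 7; order 24: 1.
Total: 1 + 7 + 1 + 7 + 7 + 1 + 7 + 1 = 32.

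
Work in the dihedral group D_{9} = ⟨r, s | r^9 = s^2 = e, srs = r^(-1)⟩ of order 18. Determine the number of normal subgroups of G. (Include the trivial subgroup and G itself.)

4

G has 16 subgroups. Checking conjugation-invariance by order — order 1: 1/1 normal; order 2: 0/9 normal; order 3: 1/1 normal; order 6: 0/3 normal; order 9: 1/1 normal; order 18: 1/1 normal.
Total normal subgroups: 4.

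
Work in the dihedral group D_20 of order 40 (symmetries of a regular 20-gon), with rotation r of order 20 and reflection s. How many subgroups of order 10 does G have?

5

|G| = 40 and 10 | 40, so subgroups of order 10 are possible by Lagrange.
The subgroups of order 10 are: {e, r^2, r^4, r^6, r^8, r^10, r^12, r^14, r^16, r^18}; {e, r^4, r^8, r^12, r^16, r^2s, r^6s, r^10s, r^14s, r^18s}; {e, r^4, r^8, r^12, r^16, r^3s, r^7s, r^11s, r^15s, r^19s}; {e, r^4, r^8, r^12, r^16, s, r^4s, r^8s, r^12s, r^16s}; … (5 in all).
So G has 5 subgroups of order 10.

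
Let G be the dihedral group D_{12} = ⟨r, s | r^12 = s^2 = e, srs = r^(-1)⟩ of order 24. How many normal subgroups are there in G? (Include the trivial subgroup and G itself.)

9

G has 34 subgroups. Checking conjugation-invariance by order — order 1: 1/1 normal; order 2: 1/13 normal; order 3: 1/1 normal; order 4: 1/7 normal; order 6: 1/5 normal; order 8: 0/3 normal; order 12: 3/3 normal; order 24: 1/1 normal.
Total normal subgroups: 9.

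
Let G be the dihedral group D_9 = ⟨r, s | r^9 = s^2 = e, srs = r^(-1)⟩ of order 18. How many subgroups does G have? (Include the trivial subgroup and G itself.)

16

|G| = 18, so by Lagrange every subgroup order divides 18. Divisors: 1, 2, 3, 6, 9, 18.
Subgroups by order — order 1: 1; order 2: 9; order 3: 1; order 6: 3; order 9: 1; order 18: 1.
Total: 1 + 9 + 1 + 3 + 1 + 1 = 16.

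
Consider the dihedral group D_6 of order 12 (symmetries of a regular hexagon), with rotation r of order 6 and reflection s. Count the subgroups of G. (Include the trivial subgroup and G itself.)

16

|G| = 12, so by Lagrange every subgroup order divides 12. Divisors: 1, 2, 3, 4, 6, 12.
Subgroups by order — order 1: 1; order 2: 7; order 3: 1; order 4: 3; order 6: 3; order 12: 1.
Total: 1 + 7 + 1 + 3 + 3 + 1 = 16.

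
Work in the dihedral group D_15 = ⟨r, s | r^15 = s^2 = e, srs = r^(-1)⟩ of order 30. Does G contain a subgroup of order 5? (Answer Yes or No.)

Yes

5 | 30. A subgroup of order 5 is {e, r^3, r^6, r^9, r^12}.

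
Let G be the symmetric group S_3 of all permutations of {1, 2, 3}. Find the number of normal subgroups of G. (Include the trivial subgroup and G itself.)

3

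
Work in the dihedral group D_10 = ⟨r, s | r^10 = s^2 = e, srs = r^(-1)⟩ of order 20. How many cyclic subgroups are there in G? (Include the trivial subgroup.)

Group the elements of G by the cyclic subgroup they generate; each cyclic subgroup of order d accounts for φ(d) elements.
Cyclic subgroups by order — order 1: 1; order 2: 11; order 5: 1; order 10: 1.
Total: 14.

14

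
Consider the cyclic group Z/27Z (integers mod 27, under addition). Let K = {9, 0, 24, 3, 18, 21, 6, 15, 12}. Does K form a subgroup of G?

|K| = 9 divides |G| = 27, consistent with Lagrange.
K contains the identity, every element's inverse is in K, and K is closed under +: it is a subgroup.
In fact K = ⟨3⟩.

Yes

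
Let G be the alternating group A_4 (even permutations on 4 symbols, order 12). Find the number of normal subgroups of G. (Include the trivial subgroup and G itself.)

G has 10 subgroups. Checking conjugation-invariance by order — order 1: 1/1 normal; order 2: 0/3 normal; order 3: 0/4 normal; order 4: 1/1 normal; order 12: 1/1 normal.
Total normal subgroups: 3.

3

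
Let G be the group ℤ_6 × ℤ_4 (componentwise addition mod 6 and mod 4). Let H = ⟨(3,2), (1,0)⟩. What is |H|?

12

|⟨(3,2)⟩| = 2 and |⟨(1,0)⟩| = 6, so |H| is a multiple of lcm(2, 6) = 6 and divides |G| = 24.
Closing under the operation: H = {(0,0), (0,2), (1,0), (1,2), (2,0), (2,2), (3,0), (3,2), (4,0), (4,2), (5,0), (5,2)}, so |H| = 12.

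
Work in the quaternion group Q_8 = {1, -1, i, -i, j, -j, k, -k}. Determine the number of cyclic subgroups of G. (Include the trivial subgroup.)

A cyclic subgroup of order d is generated by each of its φ(d) elements of order d, so the cyclic subgroups of order d number (#elements of order d)/φ(d).
Cyclic subgroups by order — order 1: 1; order 2: 1; order 4: 3.
Total: 5.

5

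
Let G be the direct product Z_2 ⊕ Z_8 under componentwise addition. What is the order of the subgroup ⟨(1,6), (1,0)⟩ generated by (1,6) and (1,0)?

8

|⟨(1,6)⟩| = 4 and |⟨(1,0)⟩| = 2, so |H| is a multiple of lcm(4, 2) = 4 and divides |G| = 16.
Closing under the operation: H = {(0,0), (0,2), (0,4), (0,6), (1,0), (1,2), (1,4), (1,6)}, so |H| = 8.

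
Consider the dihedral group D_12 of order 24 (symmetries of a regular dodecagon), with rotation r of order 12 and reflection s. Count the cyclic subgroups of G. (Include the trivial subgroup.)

A cyclic subgroup of order d is generated by each of its φ(d) elements of order d, so the cyclic subgroups of order d number (#elements of order d)/φ(d).
Cyclic subgroups by order — order 1: 1; order 2: 13; order 3: 1; order 4: 1; order 6: 1; order 12: 1.
Total: 18.

18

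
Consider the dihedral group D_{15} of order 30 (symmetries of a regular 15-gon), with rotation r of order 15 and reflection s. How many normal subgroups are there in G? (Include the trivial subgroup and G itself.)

5

G has 28 subgroups. Checking conjugation-invariance by order — order 1: 1/1 normal; order 2: 0/15 normal; order 3: 1/1 normal; order 5: 1/1 normal; order 6: 0/5 normal; order 10: 0/3 normal; order 15: 1/1 normal; order 30: 1/1 normal.
Total normal subgroups: 5.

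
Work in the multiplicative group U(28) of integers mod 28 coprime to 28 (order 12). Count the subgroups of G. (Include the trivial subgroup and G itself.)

10

|G| = 12, so by Lagrange every subgroup order divides 12. Divisors: 1, 2, 3, 4, 6, 12.
Subgroups by order — order 1: 1; order 2: 3; order 3: 1; order 4: 1; order 6: 3; order 12: 1.
Total: 1 + 3 + 1 + 1 + 3 + 1 = 10.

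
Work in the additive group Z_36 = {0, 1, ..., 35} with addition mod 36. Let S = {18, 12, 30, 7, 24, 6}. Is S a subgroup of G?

The identity 0 ∉ S, so S is not a subgroup.

No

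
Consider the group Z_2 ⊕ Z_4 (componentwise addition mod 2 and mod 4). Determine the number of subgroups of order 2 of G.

3

|G| = 8 and 2 | 8, so subgroups of order 2 are possible by Lagrange.
The subgroups of order 2 are: {(0,0), (0,2)}; {(0,0), (1,0)}; {(0,0), (1,2)}.
So G has 3 subgroups of order 2.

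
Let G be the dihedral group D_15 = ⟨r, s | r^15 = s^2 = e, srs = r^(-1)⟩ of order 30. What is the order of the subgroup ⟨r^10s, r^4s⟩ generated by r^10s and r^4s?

|⟨r^10s⟩| = 2 and |⟨r^4s⟩| = 2, so |H| is a multiple of lcm(2, 2) = 2 and divides |G| = 30.
Closing under the operation: H = {e, r^3, r^6, r^9, r^12, rs, r^4s, r^7s, r^10s, r^13s}, so |H| = 10.

10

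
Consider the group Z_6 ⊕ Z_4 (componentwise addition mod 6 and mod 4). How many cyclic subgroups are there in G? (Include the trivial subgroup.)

12

Group the elements of G by the cyclic subgroup they generate; each cyclic subgroup of order d accounts for φ(d) elements.
Cyclic subgroups by order — order 1: 1; order 2: 3; order 3: 1; order 4: 2; order 6: 3; order 12: 2.
Total: 12.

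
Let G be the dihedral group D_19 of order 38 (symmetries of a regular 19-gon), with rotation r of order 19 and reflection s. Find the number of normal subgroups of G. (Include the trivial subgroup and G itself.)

3

G has 22 subgroups. Checking conjugation-invariance by order — order 1: 1/1 normal; order 2: 0/19 normal; order 19: 1/1 normal; order 38: 1/1 normal.
Total normal subgroups: 3.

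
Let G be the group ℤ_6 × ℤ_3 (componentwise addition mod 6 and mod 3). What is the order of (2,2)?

3

The order of (2,2) in Z_6 × Z_3 is lcm(ord(2) in Z_6, ord(2) in Z_3).
ord(2) = 3 and ord(2) = 3, so |⟨(2,2)⟩| = lcm(3, 3) = 3.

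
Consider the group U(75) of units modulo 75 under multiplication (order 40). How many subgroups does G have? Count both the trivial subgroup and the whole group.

|G| = 40, so by Lagrange every subgroup order divides 40. Divisors: 1, 2, 4, 5, 8, 10, 20, 40.
Subgroups by order — order 1: 1; order 2: 3; order 4: 3; order 5: 1; order 8: 1; order 10: 3; order 20: 3; order 40: 1.
Total: 1 + 3 + 3 + 1 + 1 + 3 + 3 + 1 = 16.

16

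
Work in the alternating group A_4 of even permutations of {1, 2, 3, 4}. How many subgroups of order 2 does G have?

|G| = 12 and 2 | 12, so subgroups of order 2 are possible by Lagrange.
The subgroups of order 2 are: {e, (1 2)(3 4)}; {e, (1 3)(2 4)}; {e, (1 4)(2 3)}.
So G has 3 subgroups of order 2.

3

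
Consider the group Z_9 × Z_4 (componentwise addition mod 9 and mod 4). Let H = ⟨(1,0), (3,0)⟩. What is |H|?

|⟨(1,0)⟩| = 9 and |⟨(3,0)⟩| = 3, so |H| is a multiple of lcm(9, 3) = 9 and divides |G| = 36.
Closing under the operation: H = {(0,0), (1,0), (2,0), (3,0), (4,0), (5,0), (6,0), (7,0), (8,0)}, so |H| = 9.

9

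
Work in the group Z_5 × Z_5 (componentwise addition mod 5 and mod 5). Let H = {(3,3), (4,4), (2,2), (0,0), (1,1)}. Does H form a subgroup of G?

|H| = 5 divides |G| = 25, consistent with Lagrange.
H contains the identity, every element's inverse is in H, and H is closed under +: it is a subgroup.
In fact H = ⟨(4,4)⟩.

Yes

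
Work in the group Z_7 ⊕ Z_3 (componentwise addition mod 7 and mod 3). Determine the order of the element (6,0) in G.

The order of (6,0) in Z_7 × Z_3 is lcm(ord(6) in Z_7, ord(0) in Z_3).
ord(6) = 7 and ord(0) = 1, so |⟨(6,0)⟩| = lcm(7, 1) = 7.

7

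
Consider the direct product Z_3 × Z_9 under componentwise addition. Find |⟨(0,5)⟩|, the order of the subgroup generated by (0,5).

The order of (0,5) in Z_3 × Z_9 is lcm(ord(0) in Z_3, ord(5) in Z_9).
ord(0) = 1 and ord(5) = 9, so |⟨(0,5)⟩| = lcm(1, 9) = 9.

9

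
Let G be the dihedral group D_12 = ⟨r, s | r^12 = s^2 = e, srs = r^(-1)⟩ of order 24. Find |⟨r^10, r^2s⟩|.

|⟨r^10⟩| = 6 and |⟨r^2s⟩| = 2, so |H| is a multiple of lcm(6, 2) = 6 and divides |G| = 24.
Closing under the operation: H = {e, r^2, r^4, r^6, r^8, r^10, s, r^2s, r^4s, r^6s, r^8s, r^10s}, so |H| = 12.

12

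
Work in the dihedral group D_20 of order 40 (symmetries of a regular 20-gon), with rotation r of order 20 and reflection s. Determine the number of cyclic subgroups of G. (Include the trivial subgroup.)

26

A cyclic subgroup of order d is generated by each of its φ(d) elements of order d, so the cyclic subgroups of order d number (#elements of order d)/φ(d).
Cyclic subgroups by order — order 1: 1; order 2: 21; order 4: 1; order 5: 1; order 10: 1; order 20: 1.
Total: 26.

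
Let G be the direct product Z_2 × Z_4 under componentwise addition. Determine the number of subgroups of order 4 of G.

3

|G| = 8 and 4 | 8, so subgroups of order 4 are possible by Lagrange.
The subgroups of order 4 are: {(0,0), (0,1), (0,2), (0,3)}; {(0,0), (0,2), (1,0), (1,2)}; {(0,0), (0,2), (1,1), (1,3)}.
So G has 3 subgroups of order 4.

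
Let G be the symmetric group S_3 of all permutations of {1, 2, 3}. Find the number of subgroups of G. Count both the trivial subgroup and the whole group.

6

|G| = 6, so by Lagrange every subgroup order divides 6. Divisors: 1, 2, 3, 6.
Subgroups by order — order 1: 1; order 2: 3; order 3: 1; order 6: 1.
Total: 1 + 3 + 1 + 1 = 6.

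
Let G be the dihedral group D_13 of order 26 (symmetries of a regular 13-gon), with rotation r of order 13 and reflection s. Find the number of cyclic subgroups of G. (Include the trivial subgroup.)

15

A cyclic subgroup of order d is generated by each of its φ(d) elements of order d, so the cyclic subgroups of order d number (#elements of order d)/φ(d).
Cyclic subgroups by order — order 1: 1; order 2: 13; order 13: 1.
Total: 15.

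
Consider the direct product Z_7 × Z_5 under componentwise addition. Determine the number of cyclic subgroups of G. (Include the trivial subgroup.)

A cyclic subgroup of order d is generated by each of its φ(d) elements of order d, so the cyclic subgroups of order d number (#elements of order d)/φ(d).
Cyclic subgroups by order — order 1: 1; order 5: 1; order 7: 1; order 35: 1.
Total: 4.

4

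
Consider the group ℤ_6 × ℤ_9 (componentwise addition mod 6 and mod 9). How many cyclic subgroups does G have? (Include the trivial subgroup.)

Group the elements of G by the cyclic subgroup they generate; each cyclic subgroup of order d accounts for φ(d) elements.
Cyclic subgroups by order — order 1: 1; order 2: 1; order 3: 4; order 6: 4; order 9: 3; order 18: 3.
Total: 16.

16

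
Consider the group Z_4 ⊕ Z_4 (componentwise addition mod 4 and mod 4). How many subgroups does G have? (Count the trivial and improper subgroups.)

15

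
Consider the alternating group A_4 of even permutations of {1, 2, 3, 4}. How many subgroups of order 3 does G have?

|G| = 12 and 3 | 12, so subgroups of order 3 are possible by Lagrange.
The subgroups of order 3 are: {e, (1 2 3), (1 3 2)}; {e, (1 2 4), (1 4 2)}; {e, (1 3 4), (1 4 3)}; {e, (2 3 4), (2 4 3)}.
So G has 4 subgroups of order 3.

4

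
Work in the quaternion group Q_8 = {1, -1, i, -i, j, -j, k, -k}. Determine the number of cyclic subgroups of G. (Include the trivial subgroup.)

5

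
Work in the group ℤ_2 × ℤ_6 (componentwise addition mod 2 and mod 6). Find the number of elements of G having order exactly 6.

An element (a,b) has order lcm(ord(a), ord(b)); count pairs with lcm equal to 6.
Enumerating gives 6 such elements.

6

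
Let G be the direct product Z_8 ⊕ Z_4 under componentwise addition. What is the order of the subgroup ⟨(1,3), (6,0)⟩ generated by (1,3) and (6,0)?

|⟨(1,3)⟩| = 8 and |⟨(6,0)⟩| = 4, so |H| is a multiple of lcm(8, 4) = 8 and divides |G| = 32.
Closing under the operation: H = {(0,0), (0,2), (1,1), (1,3), (2,0), (2,2), (3,1), (3,3), (4,0), (4,2), (5,1), (5,3), (6,0), (6,2), (7,1), (7,3)}, so |H| = 16.

16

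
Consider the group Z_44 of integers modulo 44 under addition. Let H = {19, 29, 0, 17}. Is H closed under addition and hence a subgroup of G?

No

17 ∈ H but its inverse 27 ∉ H, so H is not a subgroup.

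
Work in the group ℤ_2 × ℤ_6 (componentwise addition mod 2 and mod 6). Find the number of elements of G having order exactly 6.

An element (a,b) has order lcm(ord(a), ord(b)); count pairs with lcm equal to 6.
Enumerating gives 6 such elements.

6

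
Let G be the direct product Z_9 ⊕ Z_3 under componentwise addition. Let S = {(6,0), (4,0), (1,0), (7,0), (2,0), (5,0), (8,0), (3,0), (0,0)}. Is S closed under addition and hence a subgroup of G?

|S| = 9 divides |G| = 27, consistent with Lagrange.
S contains the identity, every element's inverse is in S, and S is closed under +: it is a subgroup.
In fact S = ⟨(4,0)⟩.

Yes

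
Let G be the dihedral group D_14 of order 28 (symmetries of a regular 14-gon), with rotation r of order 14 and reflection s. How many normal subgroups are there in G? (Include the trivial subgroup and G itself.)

7

G has 28 subgroups. Checking conjugation-invariance by order — order 1: 1/1 normal; order 2: 1/15 normal; order 4: 0/7 normal; order 7: 1/1 normal; order 14: 3/3 normal; order 28: 1/1 normal.
Total normal subgroups: 7.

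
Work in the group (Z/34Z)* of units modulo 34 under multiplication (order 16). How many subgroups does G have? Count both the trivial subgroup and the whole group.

|G| = 16, so by Lagrange every subgroup order divides 16. Divisors: 1, 2, 4, 8, 16.
Subgroups by order — order 1: 1; order 2: 1; order 4: 1; order 8: 1; order 16: 1.
Total: 1 + 1 + 1 + 1 + 1 = 5.

5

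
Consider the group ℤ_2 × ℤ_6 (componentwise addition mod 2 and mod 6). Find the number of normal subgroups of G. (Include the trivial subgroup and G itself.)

10

G is abelian, so every subgroup is normal.
G has 10 subgroups in total, hence 10 normal subgroups.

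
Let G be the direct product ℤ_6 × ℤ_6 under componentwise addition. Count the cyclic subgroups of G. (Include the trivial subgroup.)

A cyclic subgroup of order d is generated by each of its φ(d) elements of order d, so the cyclic subgroups of order d number (#elements of order d)/φ(d).
Cyclic subgroups by order — order 1: 1; order 2: 3; order 3: 4; order 6: 12.
Total: 20.

20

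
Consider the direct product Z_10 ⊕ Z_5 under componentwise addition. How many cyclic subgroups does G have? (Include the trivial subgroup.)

Group the elements of G by the cyclic subgroup they generate; each cyclic subgroup of order d accounts for φ(d) elements.
Cyclic subgroups by order — order 1: 1; order 2: 1; order 5: 6; order 10: 6.
Total: 14.

14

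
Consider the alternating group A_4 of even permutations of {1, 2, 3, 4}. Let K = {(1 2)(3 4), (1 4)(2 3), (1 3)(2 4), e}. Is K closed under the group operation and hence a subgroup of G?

|K| = 4 divides |G| = 12, consistent with Lagrange.
K contains the identity, every element's inverse is in K, and K is closed under ∘: it is a subgroup.

Yes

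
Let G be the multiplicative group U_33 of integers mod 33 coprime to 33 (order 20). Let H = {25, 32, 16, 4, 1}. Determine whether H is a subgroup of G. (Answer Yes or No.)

16 ∈ H but its inverse 31 ∉ H, so H is not a subgroup.

No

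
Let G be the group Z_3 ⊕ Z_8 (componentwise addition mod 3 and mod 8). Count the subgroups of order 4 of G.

1

|G| = 24 and 4 | 24, so subgroups of order 4 are possible by Lagrange.
The subgroups of order 4 are: {(0,0), (0,2), (0,4), (0,6)}.
So G has 1 subgroup of order 4.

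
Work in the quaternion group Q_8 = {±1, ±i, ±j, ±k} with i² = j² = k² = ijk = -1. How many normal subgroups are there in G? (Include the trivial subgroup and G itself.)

6

G has 6 subgroups. Checking conjugation-invariance by order — order 1: 1/1 normal; order 2: 1/1 normal; order 4: 3/3 normal; order 8: 1/1 normal.
Total normal subgroups: 6.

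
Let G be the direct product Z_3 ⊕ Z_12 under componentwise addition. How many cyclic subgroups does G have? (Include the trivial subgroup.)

Each element a generates a cyclic subgroup ⟨a⟩; distinct elements may generate the same one (a cyclic group of order d has φ(d) generators).
Cyclic subgroups by order — order 1: 1; order 2: 1; order 3: 4; order 4: 1; order 6: 4; order 12: 4.
Total: 15.

15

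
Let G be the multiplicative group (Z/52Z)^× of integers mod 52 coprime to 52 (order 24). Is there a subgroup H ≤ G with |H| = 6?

6 | 24. A subgroup of order 6 is {1, 9, 17, 25, 29, 49}.

Yes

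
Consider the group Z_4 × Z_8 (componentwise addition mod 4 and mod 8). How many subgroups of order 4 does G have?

7

|G| = 32 and 4 | 32, so subgroups of order 4 are possible by Lagrange.
The subgroups of order 4 are: {(0,0), (0,2), (0,4), (0,6)}; {(0,0), (0,4), (2,0), (2,4)}; {(0,0), (0,4), (2,2), (2,6)}; {(0,0), (1,0), (2,0), (3,0)}; … (7 in all).
So G has 7 subgroups of order 4.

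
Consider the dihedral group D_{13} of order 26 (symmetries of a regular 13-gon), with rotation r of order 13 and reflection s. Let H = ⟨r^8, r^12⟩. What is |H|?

13

|⟨r^8⟩| = 13 and |⟨r^12⟩| = 13, so |H| is a multiple of lcm(13, 13) = 13 and divides |G| = 26.
Closing under the operation: H = {e, r, r^2, r^3, r^4, r^5, r^6, r^7, r^8, r^9, r^10, r^11, r^12}, so |H| = 13.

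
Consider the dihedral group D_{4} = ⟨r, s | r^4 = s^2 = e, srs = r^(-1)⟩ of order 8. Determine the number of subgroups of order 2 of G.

5

|G| = 8 and 2 | 8, so subgroups of order 2 are possible by Lagrange.
The subgroups of order 2 are: {e, r^2}; {e, r^2s}; {e, r^3s}; {e, rs}; … (5 in all).
So G has 5 subgroups of order 2.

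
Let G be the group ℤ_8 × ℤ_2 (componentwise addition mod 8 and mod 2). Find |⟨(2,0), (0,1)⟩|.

8

|⟨(2,0)⟩| = 4 and |⟨(0,1)⟩| = 2, so |H| is a multiple of lcm(4, 2) = 4 and divides |G| = 16.
Closing under the operation: H = {(0,0), (0,1), (2,0), (2,1), (4,0), (4,1), (6,0), (6,1)}, so |H| = 8.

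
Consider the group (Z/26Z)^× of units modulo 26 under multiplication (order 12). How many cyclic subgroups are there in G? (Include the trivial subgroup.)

6

Group the elements of G by the cyclic subgroup they generate; each cyclic subgroup of order d accounts for φ(d) elements.
Cyclic subgroups by order — order 1: 1; order 2: 1; order 3: 1; order 4: 1; order 6: 1; order 12: 1.
Total: 6.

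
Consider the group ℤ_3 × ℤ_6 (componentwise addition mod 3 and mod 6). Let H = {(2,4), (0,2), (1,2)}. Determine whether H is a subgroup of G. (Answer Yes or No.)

The identity (0,0) ∉ H, so H is not a subgroup.

No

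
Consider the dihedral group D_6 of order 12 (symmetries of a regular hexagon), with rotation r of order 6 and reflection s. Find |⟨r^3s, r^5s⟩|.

|⟨r^3s⟩| = 2 and |⟨r^5s⟩| = 2, so |H| is a multiple of lcm(2, 2) = 2 and divides |G| = 12.
Closing under the operation: H = {e, r^2, r^4, rs, r^3s, r^5s}, so |H| = 6.

6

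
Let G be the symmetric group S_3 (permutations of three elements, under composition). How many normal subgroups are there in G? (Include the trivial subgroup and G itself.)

3

G has 6 subgroups. Checking conjugation-invariance by order — order 1: 1/1 normal; order 2: 0/3 normal; order 3: 1/1 normal; order 6: 1/1 normal.
Total normal subgroups: 3.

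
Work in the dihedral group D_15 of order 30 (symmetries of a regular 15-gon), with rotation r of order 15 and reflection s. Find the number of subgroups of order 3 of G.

|G| = 30 and 3 | 30, so subgroups of order 3 are possible by Lagrange.
The subgroups of order 3 are: {e, r^5, r^10}.
So G has 1 subgroup of order 3.

1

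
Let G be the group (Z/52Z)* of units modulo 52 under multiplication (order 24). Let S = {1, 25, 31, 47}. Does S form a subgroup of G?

|S| = 4 divides |G| = 24, consistent with Lagrange.
S contains the identity, every element's inverse is in S, and S is closed under ·: it is a subgroup.
In fact S = ⟨47⟩.

Yes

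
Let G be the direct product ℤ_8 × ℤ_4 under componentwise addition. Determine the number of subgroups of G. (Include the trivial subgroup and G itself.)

|G| = 32, so by Lagrange every subgroup order divides 32. Divisors: 1, 2, 4, 8, 16, 32.
Subgroups by order — order 1: 1; order 2: 3; order 4: 7; order 8: 7; order 16: 3; order 32: 1.
Total: 1 + 3 + 7 + 7 + 3 + 1 = 22.

22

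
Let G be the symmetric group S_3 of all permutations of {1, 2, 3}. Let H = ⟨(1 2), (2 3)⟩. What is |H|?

6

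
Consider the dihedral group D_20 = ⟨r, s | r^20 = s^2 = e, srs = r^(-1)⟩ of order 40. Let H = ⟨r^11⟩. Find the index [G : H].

2

|⟨r^11⟩| = 20 and |G| = 40.
By Lagrange, [G : H] = |G|/|H| = 40/20 = 2.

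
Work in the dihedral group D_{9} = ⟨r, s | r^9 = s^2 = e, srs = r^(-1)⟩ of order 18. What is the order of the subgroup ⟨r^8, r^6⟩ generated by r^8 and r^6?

9

|⟨r^8⟩| = 9 and |⟨r^6⟩| = 3, so |H| is a multiple of lcm(9, 3) = 9 and divides |G| = 18.
Closing under the operation: H = {e, r, r^2, r^3, r^4, r^5, r^6, r^7, r^8}, so |H| = 9.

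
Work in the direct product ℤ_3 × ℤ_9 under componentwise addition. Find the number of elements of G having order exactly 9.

18

An element (a,b) has order lcm(ord(a), ord(b)); count pairs with lcm equal to 9.
Enumerating gives 18 such elements.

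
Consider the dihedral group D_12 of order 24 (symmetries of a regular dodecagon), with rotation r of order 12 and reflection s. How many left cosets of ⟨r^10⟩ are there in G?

4

|⟨r^10⟩| = 6 and |G| = 24.
By Lagrange, [G : H] = |G|/|H| = 24/6 = 4.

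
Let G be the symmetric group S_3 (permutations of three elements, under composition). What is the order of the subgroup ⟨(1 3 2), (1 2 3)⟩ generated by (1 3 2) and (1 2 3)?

|⟨(1 3 2)⟩| = 3 and |⟨(1 2 3)⟩| = 3, so |H| is a multiple of lcm(3, 3) = 3 and divides |G| = 6.
Closing under the operation: H = {e, (1 2 3), (1 3 2)}, so |H| = 3.

3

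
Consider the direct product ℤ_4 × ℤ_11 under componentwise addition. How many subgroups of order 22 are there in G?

|G| = 44 and 22 | 44, so subgroups of order 22 are possible by Lagrange.
The subgroups of order 22 are: {(0,0), (0,1), (0,2), (0,3), (0,4), (0,5), (0,6), (0,7), (0,8), (0,9), (0,10), (2,0), (2,1), (2,2), (2,3), (2,4), (2,5), (2,6), (2,7), (2,8), (2,9), (2,10)}.
So G has 1 subgroup of order 22.

1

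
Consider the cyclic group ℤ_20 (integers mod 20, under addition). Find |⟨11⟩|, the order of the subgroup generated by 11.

20

In ℤ_20, the order of an element a is n/gcd(a, n).
gcd(11, 20) = 1, so |⟨11⟩| = 20/1 = 20.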